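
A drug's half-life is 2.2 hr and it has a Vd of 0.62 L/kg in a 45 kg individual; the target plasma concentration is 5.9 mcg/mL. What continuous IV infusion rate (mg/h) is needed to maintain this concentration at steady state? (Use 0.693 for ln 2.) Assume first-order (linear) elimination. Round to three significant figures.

51.9 mg/h

Total Vd = 0.62 × 45 = 27.90 L
CL = ln 2 · Vd / t½ = 0.693 × 27.90 / 2.2 = 8.789 L/h
Infusion rate = CL × Css = 8.789 × 5.9 = 51.86 mg/h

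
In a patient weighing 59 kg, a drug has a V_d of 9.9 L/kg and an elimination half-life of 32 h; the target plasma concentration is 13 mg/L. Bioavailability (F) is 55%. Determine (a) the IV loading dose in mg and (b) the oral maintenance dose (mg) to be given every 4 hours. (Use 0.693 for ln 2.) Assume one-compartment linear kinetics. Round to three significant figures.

(a) 7590 mg; (b) 1200 mg

Total Vd = 9.9 × 59 = 584.1 L
LD = Vd × C = 584.1 × 13 = 7593 mg
CL = 0.693 × Vd / t½ = 0.693 × 584.1 / 32 = 12.65 L/h
D = CL × Css × τ / F = 12.65 × 13 × 4 / 0.55 = 1196 mg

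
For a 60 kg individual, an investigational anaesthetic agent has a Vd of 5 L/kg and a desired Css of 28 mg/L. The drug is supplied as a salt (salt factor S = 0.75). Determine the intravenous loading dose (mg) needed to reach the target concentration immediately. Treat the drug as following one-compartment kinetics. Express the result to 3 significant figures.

Total Vd = 5 × 60 = 300.0 L
LD = Vd × C / S = 300.0 × 28.00 / 0.75 = 11200 mg

11200 mg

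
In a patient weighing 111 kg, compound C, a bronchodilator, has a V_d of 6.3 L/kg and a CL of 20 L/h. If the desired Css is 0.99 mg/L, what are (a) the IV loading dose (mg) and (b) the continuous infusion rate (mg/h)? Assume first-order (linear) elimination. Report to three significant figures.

(a) 692 mg; (b) 19.8 mg/h

Vd = 6.3 L/kg × 111 kg = 699.3 L
Loading dose = Vd × C = 699.3 × 0.99 = 692.3 mg
Infusion rate = 20.00 L/h × 0.99 mg/L = 19.80 mg/h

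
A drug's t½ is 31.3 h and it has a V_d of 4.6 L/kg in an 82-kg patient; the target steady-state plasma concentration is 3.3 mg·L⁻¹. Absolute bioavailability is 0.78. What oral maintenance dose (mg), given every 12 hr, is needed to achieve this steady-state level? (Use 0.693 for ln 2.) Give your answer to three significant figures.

Vd = 4.6 L/kg × 82 kg = 377.2 L
CL = ln 2 · Vd / t½ = 0.693 × 377.2 / 31.3 = 8.351 L/h
D = CL × Css × τ / F = 8.351 × 3.3 × 12 / 0.78 = 424.0 mg

424 mg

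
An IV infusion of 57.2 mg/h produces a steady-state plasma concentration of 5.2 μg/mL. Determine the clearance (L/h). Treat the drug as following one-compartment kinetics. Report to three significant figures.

11.0 L/h

At steady state, infusion rate = CL × Css, so CL = rate / Css.
CL = 57.2 / 5.2 = 11.00 L/h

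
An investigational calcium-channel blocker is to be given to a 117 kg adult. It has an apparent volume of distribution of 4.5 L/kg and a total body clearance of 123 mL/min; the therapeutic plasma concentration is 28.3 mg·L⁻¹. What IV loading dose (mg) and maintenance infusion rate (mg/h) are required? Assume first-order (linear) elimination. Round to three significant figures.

Vd = 4.5 L/kg × 117 kg = 526.5 L
LD = Vd · C_target = 526.5 × 28.3 = 14900 mg
CL = 123 mL/min × 60/1000 = 7.380 L/h
Infusion rate = 7.380 L/h × 28.3 mg/L = 208.9 mg/h

(a) 14900 mg; (b) 209 mg/h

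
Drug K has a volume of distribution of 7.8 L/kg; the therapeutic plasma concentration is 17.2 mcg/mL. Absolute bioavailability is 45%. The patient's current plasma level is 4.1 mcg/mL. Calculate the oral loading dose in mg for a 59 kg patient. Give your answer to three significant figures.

Total Vd = 7.8 × 59 = 460.2 L
The loading dose fills Vd to the target concentration.
Concentration deficit ΔC = 17.2 − 4.1 = 13.10 mg/L
LD = Vd × ΔC / F = 460.2 × 13.10 / 0.45 = 13400 mg

13400 mg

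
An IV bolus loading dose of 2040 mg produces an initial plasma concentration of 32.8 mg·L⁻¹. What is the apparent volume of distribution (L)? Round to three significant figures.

62.2 L

Immediately after an IV bolus, C₀ = Dose / Vd, so Vd = Dose / C₀.
Vd = 2040 / 32.8 = 62.20 L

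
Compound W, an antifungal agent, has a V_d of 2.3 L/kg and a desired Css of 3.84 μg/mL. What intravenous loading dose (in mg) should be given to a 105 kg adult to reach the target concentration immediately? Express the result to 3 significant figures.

927 mg

Vd = 2.3 L/kg × 105 kg = 241.5 L
LD = Vd × C = 241.5 × 3.840 = 927.4 mg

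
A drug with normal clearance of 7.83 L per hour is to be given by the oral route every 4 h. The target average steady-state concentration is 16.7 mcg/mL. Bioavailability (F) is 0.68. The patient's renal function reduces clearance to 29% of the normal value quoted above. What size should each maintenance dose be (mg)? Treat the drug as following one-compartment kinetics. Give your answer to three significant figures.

223 mg

Patient clearance = 0.29 × 7.830 = 2.271 L/h
D = CL × Css × τ / F = 2.271 × 16.7 × 4 / 0.68 = 223.1 mg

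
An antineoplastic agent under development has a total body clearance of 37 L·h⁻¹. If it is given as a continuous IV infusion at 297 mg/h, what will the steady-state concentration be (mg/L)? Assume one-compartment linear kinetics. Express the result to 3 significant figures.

Css = rate / CL = 297 / 37.00 = 8.027 mg/L

8.03 mg/L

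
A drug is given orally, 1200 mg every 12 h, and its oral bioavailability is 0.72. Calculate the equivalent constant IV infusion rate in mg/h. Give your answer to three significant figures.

Equivalent systemic input: infusion rate = F·D/τ.
Rate = 0.72 × 1200 / 12 = 72.00 mg/h

72.0 mg/h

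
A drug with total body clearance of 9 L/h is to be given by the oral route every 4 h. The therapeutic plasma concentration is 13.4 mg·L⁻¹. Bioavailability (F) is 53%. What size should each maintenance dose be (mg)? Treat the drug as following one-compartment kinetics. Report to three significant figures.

910 mg

D = CL × Css × τ / F = 9.000 × 13.4 × 4 / 0.53 = 910.2 mg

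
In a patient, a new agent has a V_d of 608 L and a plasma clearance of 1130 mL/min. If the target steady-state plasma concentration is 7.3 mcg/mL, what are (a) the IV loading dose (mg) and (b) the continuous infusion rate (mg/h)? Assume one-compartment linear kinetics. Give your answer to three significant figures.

(a) 4440 mg; (b) 495 mg/h

Loading: fill Vd to C_target → 608.0 L × 7.3 mg/L = 4438 mg
CL = 1130 mL/min × 60/1000 = 67.80 L/h
Infusion rate = 67.80 L/h × 7.3 mg/L = 494.9 mg/h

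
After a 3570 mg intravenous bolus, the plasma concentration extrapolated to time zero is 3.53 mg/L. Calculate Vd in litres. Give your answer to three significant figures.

1010 L

Immediately after an IV bolus, C₀ = Dose / Vd, so Vd = Dose / C₀.
Vd = 3570 / 3.53 = 1011 L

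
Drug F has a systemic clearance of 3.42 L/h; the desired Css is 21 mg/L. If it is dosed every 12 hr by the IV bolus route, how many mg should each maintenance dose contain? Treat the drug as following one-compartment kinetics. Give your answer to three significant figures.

862 mg

D = CL × Css × τ = 3.420 × 21 × 12 = 861.8 mg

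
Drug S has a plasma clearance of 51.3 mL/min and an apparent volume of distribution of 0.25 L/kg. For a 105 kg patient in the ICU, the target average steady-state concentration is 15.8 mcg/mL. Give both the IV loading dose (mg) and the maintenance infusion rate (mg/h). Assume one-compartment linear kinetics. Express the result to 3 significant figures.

Vd(total) = 105 kg × 0.25 L/kg = 26.25 L
Loading dose = Vd × C = 26.25 × 15.8 = 414.8 mg
CL = 51.3 mL/min = 51.3 × 0.06 = 3.078 L/h
Maintenance infusion rate = CL × Css = 3.078 × 15.8 = 48.63 mg/h

(a) 415 mg; (b) 48.6 mg/h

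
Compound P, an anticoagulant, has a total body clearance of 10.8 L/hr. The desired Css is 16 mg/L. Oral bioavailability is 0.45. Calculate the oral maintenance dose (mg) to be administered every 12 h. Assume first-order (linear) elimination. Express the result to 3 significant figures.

D = CL × Css × τ / F = 10.80 × 16 × 12 / 0.45 = 4608 mg

4610 mg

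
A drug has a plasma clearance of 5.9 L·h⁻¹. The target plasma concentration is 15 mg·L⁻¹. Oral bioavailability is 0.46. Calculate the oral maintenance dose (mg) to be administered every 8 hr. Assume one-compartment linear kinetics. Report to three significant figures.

D = CL × Css × τ / F = 5.900 × 15 × 8 / 0.46 = 1539 mg

1540 mg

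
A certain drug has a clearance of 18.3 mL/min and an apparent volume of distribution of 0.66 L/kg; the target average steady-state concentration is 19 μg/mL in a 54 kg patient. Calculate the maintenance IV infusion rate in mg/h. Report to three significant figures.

20.9 mg/h

CL = 18.3 mL/min × 60/1000 = 1.098 L/h
Rate = CL × Css = 1.098 × 19 = 20.86 mg/h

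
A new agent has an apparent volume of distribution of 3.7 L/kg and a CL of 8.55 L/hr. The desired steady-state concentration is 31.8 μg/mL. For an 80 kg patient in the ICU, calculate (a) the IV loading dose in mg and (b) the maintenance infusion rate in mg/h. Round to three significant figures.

(a) 9410 mg; (b) 272 mg/h

Vd = 3.7 L/kg × 80 kg = 296.0 L
LD = Vd · C_target = 296.0 × 31.8 = 9413 mg
Maintenance infusion rate = CL × Css = 8.550 × 31.8 = 271.9 mg/h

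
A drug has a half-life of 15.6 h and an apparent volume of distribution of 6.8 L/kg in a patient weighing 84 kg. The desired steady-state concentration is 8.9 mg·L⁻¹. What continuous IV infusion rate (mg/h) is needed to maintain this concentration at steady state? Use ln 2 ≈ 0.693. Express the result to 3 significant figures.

Total Vd = 6.8 × 84 = 571.2 L
k = 0.693/15.6 = 0.04442 h⁻¹, so CL = k·Vd = 0.04442 × 571.2 = 25.37 L/h
Infusion rate = CL × Css = 25.37 × 8.9 = 225.8 mg/h

226 mg/h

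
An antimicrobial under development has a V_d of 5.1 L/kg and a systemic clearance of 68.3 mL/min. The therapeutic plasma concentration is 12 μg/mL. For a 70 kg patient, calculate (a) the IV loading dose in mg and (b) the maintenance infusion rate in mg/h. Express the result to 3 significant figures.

Vd(total) = 70 kg × 5.1 L/kg = 357.0 L
LD = Vd · C_target = 357.0 × 12 = 4284 mg
CL = 68.3 mL/min = 68.3 × 0.06 = 4.098 L/h
Infusion rate = 4.098 L/h × 12 mg/L = 49.18 mg/h

(a) 4280 mg; (b) 49.2 mg/h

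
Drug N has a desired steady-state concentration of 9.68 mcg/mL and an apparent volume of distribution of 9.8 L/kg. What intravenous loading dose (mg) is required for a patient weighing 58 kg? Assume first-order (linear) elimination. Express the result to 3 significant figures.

5500 mg

Total Vd = 9.8 × 58 = 568.4 L
The loading dose fills Vd to the target concentration.
LD = Vd × C = 568.4 × 9.680 = 5502 mg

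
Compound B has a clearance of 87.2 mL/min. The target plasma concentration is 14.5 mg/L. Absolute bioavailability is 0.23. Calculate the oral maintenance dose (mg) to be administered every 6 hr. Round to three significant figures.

1980 mg

CL = 87.2 mL/min = 87.2 × 0.06 = 5.232 L/h
D = CL × Css × τ / F = 5.232 × 14.5 × 6 / 0.23 = 1979 mg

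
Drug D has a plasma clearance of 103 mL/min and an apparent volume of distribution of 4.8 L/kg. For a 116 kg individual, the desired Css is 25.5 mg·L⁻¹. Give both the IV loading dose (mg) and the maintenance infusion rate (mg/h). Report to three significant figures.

(a) 14200 mg; (b) 158 mg/h

Vd(total) = 116 kg × 4.8 L/kg = 556.8 L
Loading: fill Vd to C_target → 556.8 L × 25.5 mg/L = 14200 mg
CL = 103 mL/min × 60/1000 = 6.180 L/h
Maintenance infusion rate = CL × Css = 6.180 × 25.5 = 157.6 mg/h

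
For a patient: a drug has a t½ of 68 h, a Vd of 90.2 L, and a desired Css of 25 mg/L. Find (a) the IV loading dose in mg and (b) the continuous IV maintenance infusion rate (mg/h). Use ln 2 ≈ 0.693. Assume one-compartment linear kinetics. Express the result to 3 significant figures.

(a) 2260 mg; (b) 23.0 mg/h

LD = Vd × C = 90.20 × 25 = 2255 mg
CL = 0.693 × Vd / t½ = 0.693 × 90.20 / 68 = 0.9192 L/h
Infusion rate = CL × Css = 0.9192 × 25 = 22.98 mg/h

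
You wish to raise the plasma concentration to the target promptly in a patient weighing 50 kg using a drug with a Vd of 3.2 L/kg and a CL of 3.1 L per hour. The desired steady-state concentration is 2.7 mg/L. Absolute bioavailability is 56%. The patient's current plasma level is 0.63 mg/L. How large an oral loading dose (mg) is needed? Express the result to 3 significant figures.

Total Vd = 3.2 × 50 = 160.0 L
Concentration deficit ΔC = 2.7 − 0.63 = 2.070 mg/L
LD = Vd × ΔC / F = 160.0 × 2.070 / 0.56 = 591.4 mg

591 mg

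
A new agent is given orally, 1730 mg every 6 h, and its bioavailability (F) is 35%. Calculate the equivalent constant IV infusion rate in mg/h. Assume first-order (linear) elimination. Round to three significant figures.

101 mg/h

Equivalent systemic input: infusion rate = F·D/τ.
Rate = 0.35 × 1730 / 6 = 100.9 mg/h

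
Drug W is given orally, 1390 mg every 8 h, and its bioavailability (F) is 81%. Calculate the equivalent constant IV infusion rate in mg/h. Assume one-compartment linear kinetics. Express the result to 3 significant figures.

141 mg/h

Equivalent systemic input: infusion rate = F·D/τ.
Rate = 0.81 × 1390 / 8 = 140.7 mg/h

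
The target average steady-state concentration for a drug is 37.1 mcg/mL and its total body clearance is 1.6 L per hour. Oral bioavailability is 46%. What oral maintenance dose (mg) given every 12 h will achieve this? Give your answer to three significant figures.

At steady state, dose per interval replaces the amount cleared in that interval: F·D/τ = CL·Css.
D = CL × Css × τ / F = 1.600 × 37.1 × 12 / 0.46 = 1549 mg

1550 mg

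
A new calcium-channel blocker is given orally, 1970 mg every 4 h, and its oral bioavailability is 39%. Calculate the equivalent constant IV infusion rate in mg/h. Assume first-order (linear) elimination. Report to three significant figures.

Equivalent systemic input: infusion rate = F·D/τ.
Rate = 0.39 × 1970 / 4 = 192.1 mg/h

192 mg/h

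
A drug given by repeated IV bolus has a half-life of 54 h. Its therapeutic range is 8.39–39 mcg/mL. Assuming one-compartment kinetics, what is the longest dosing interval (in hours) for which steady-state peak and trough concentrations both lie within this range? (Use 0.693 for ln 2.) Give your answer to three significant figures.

k = 0.693 / t½ = 0.693 / 54 = 0.01283 h⁻¹
Between IV bolus doses, concentration decays as C = C₀·e^(−kτ), so C_peak/C_trough = e^(kτ).
τ_max = ln(C_peak/C_trough) / k = ln(39/8.39) / 0.01283 = 1.537 / 0.01283 = 119.8 h

120 h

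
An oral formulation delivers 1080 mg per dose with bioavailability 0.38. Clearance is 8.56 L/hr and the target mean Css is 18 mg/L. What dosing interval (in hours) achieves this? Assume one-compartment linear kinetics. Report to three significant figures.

2.66 h

F·D/τ = CL·Css → τ = F·D / (CL·Css).
τ = 0.38 × 1080 / (8.56 × 18) = 2.664 h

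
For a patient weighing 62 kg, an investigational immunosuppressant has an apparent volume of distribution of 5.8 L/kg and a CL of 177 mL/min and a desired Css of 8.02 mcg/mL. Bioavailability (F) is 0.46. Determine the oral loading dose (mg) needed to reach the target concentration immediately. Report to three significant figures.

Total Vd = 5.8 × 62 = 359.6 L
The loading dose fills Vd to the target concentration; clearance is irrelevant here.
LD = Vd × C / F = 359.6 × 8.020 / 0.46 = 6270 mg

6270 mg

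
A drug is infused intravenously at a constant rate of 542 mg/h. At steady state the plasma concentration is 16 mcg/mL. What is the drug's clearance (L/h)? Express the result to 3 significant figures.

33.9 L/h

At steady state, infusion rate = CL × Css, so CL = rate / Css.
CL = 542 / 16 = 33.88 L/h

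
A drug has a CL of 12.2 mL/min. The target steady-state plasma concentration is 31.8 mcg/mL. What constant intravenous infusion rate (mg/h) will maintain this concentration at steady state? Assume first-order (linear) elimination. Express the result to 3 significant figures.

23.3 mg/h

CL = 12.2 mL/min × 60/1000 = 0.7320 L/h
R₀ = 0.7320 × 31.8 = 23.28 mg/h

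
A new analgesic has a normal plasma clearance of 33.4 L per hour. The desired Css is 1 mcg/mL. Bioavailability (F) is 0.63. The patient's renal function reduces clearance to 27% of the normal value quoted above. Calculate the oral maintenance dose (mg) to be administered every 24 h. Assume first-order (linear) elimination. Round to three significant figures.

344 mg

Patient clearance = 0.27 × 33.40 = 9.018 L/h
D = CL × Css × τ / F = 9.018 × 1 × 24 / 0.63 = 343.5 mg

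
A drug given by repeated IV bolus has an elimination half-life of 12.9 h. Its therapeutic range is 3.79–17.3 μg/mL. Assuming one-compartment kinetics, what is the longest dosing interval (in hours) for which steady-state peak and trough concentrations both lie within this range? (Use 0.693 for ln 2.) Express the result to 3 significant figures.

k = 0.693 / t½ = 0.693 / 12.9 = 0.05372 h⁻¹
Between IV bolus doses, concentration decays as C = C₀·e^(−kτ), so C_peak/C_trough = e^(kτ).
τ_max = ln(C_peak/C_trough) / k = ln(17.3/3.79) / 0.05372 = 1.518 / 0.05372 = 28.26 h

28.3 h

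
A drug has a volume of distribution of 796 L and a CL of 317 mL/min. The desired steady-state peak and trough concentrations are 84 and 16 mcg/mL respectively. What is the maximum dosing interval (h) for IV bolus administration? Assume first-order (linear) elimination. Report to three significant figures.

CL = 317 mL/min = 317 × 0.06 = 19.02 L/h
k = CL / Vd = 19.02 / 796.0 = 0.02389 h⁻¹
Between IV bolus doses, concentration decays as C = C₀·e^(−kτ), so C_peak/C_trough = e^(kτ).
τ_max = ln(C_peak/C_trough) / k = ln(84/16) / 0.02389 = 1.658 / 0.02389 = 69.40 h

69.4 h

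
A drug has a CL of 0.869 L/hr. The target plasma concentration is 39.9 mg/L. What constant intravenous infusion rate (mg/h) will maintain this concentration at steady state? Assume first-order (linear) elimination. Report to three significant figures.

34.7 mg/h

Infusion rate = CL · Css = 0.8690 L/h × 39.9 mg/L = 34.67 mg/h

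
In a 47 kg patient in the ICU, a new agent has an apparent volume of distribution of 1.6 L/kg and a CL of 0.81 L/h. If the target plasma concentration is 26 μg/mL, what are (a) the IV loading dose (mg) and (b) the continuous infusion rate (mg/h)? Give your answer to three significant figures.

Vd(total) = 47 kg × 1.6 L/kg = 75.20 L
LD = Vd · C_target = 75.20 × 26 = 1955 mg
Maintenance: replace elimination → rate = CL × Css = 0.8100 × 26 = 21.06 mg/h

(a) 1960 mg; (b) 21.1 mg/h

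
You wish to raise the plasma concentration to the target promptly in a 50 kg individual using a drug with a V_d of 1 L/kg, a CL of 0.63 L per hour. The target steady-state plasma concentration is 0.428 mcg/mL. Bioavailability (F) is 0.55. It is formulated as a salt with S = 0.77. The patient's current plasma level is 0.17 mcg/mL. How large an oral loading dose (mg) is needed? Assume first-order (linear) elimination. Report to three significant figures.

Vd = 1 L/kg × 50 kg = 50.00 L
The loading dose fills Vd to the target concentration.
Concentration deficit ΔC = 0.428 − 0.17 = 0.2580 mg/L
LD = Vd × ΔC / F / S = 50.00 × 0.2580 / 0.55 / 0.77 = 30.46 mg

30.5 mg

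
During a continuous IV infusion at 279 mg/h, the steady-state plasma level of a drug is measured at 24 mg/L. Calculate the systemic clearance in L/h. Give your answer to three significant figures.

11.6 L/h

At steady state, infusion rate = CL × Css, so CL = rate / Css.
CL = 279 / 24 = 11.63 L/h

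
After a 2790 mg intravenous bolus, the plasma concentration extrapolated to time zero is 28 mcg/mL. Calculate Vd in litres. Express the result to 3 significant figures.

Immediately after an IV bolus, C₀ = Dose / Vd, so Vd = Dose / C₀.
Vd = 2790 / 28 = 99.64 L

99.6 L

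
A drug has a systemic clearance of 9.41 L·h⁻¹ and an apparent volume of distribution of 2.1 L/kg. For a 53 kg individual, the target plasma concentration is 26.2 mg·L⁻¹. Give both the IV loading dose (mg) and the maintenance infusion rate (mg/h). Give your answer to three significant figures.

(a) 2920 mg; (b) 247 mg/h

Total Vd = 2.1 × 53 = 111.3 L
Loading dose = Vd × C = 111.3 × 26.2 = 2916 mg
Infusion rate = 9.410 L/h × 26.2 mg/L = 246.5 mg/h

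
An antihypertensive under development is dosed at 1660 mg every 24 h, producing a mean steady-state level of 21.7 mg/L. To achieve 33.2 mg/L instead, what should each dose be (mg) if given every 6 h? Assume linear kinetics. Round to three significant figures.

635 mg

For first-order elimination, Css ∝ F·D/(CL·τ); F and CL are unchanged, so Css ∝ D/τ.
D₂ = D₁ × (Css,target / Css,current) × (τ₂/τ₁) = 1660 × (33.2/21.7) × (6/24) = 634.9 mg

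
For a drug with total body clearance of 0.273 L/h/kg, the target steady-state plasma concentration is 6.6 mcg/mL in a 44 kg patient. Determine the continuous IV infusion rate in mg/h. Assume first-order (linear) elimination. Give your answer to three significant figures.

79.3 mg/h

CL = 0.273 L/h/kg × 44 kg = 12.01 L/h
Rate = CL × Css = 12.01 × 6.6 = 79.27 mg/h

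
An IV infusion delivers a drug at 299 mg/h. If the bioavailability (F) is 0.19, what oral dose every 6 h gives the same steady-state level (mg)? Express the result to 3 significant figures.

9440 mg

To maintain the same Css, the systemic dosing rate must be unchanged: F·D/τ = infusion rate.
D = rate × τ / F = 299 × 6 / 0.19 = 9442 mg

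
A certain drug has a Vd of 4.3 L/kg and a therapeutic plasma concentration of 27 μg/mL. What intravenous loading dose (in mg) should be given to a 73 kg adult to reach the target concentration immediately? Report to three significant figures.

8480 mg

Vd = 4.3 L/kg × 73 kg = 313.9 L
LD = Vd × C = 313.9 × 27.00 = 8475 mg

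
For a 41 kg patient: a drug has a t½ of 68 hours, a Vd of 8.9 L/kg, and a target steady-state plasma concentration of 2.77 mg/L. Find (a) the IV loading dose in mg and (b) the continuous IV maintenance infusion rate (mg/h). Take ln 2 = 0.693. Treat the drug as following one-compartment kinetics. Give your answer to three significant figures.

Vd = 8.9 L/kg × 41 kg = 364.9 L
LD = Vd × C = 364.9 × 2.77 = 1011 mg
CL = 0.693 × Vd / t½ = 0.693 × 364.9 / 68 = 3.719 L/h
Infusion rate = CL × Css = 3.719 × 2.77 = 10.30 mg/h

(a) 1010 mg; (b) 10.3 mg/h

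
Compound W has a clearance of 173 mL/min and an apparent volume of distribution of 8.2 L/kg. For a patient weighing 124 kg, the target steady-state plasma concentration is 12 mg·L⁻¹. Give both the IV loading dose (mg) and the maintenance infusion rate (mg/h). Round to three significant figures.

(a) 12200 mg; (b) 125 mg/h

Vd(total) = 124 kg × 8.2 L/kg = 1017 L
Loading dose = Vd × C = 1017 × 12 = 12200 mg
Convert clearance: 173 mL/min × 60 min/h ÷ 1000 mL/L = 10.38 L/h
Maintenance infusion rate = CL × Css = 10.38 × 12 = 124.6 mg/h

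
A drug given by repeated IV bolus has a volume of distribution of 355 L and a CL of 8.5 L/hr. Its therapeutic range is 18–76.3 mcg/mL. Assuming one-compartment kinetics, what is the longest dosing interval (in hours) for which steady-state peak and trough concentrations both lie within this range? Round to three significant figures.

k = CL / Vd = 8.500 / 355.0 = 0.02394 h⁻¹
Between IV bolus doses, concentration decays as C = C₀·e^(−kτ), so C_peak/C_trough = e^(kτ).
τ_max = ln(C_peak/C_trough) / k = ln(76.3/18) / 0.02394 = 1.444 / 0.02394 = 60.32 h

60.3 h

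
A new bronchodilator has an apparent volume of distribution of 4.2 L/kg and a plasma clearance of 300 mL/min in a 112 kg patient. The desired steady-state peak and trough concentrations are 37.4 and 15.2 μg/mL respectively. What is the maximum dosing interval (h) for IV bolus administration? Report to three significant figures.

Vd = 4.2 L/kg × 112 kg = 470.4 L
CL = 300 mL/min = 300 × 0.06 = 18.00 L/h
k = CL / Vd = 18.00 / 470.4 = 0.03827 h⁻¹
Between IV bolus doses, concentration decays as C = C₀·e^(−kτ), so C_peak/C_trough = e^(kτ).
τ_max = ln(C_peak/C_trough) / k = ln(37.4/15.2) / 0.03827 = 0.9004 / 0.03827 = 23.53 h

23.5 h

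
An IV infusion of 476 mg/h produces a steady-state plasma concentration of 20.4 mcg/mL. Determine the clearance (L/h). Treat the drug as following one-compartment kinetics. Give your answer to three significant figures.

At steady state, infusion rate = CL × Css, so CL = rate / Css.
CL = 476 / 20.4 = 23.33 L/h

23.3 L/h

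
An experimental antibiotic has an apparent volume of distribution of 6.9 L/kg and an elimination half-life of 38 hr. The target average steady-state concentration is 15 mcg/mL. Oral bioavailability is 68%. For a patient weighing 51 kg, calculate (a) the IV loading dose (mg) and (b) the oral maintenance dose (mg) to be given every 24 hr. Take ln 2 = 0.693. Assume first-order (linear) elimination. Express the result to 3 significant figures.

Vd(total) = 51 kg × 6.9 L/kg = 351.9 L
LD = Vd × C = 351.9 × 15 = 5279 mg
CL = 0.693 × Vd / t½ = 0.693 × 351.9 / 38 = 6.418 L/h
D = CL × Css × τ / F = 6.418 × 15 × 24 / 0.68 = 3398 mg

(a) 5280 mg; (b) 3400 mg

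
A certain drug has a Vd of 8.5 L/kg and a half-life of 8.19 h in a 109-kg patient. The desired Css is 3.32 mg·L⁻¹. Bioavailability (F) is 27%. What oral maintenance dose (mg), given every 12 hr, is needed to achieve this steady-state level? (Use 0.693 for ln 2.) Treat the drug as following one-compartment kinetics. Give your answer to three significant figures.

Total Vd = 8.5 × 109 = 926.5 L
CL = ln 2 · Vd / t½ = 0.693 × 926.5 / 8.19 = 78.40 L/h
D = CL × Css × τ / F = 78.40 × 3.32 × 12 / 0.27 = 11570 mg

11600 mg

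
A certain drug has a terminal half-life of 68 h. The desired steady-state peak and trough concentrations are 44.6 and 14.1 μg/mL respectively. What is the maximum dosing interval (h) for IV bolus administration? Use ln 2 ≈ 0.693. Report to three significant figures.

k = 0.693 / t½ = 0.693 / 68 = 0.01019 h⁻¹
Between IV bolus doses, concentration decays as C = C₀·e^(−kτ), so C_peak/C_trough = e^(kτ).
τ_max = ln(C_peak/C_trough) / k = ln(44.6/14.1) / 0.01019 = 1.152 / 0.01019 = 113.1 h

113 h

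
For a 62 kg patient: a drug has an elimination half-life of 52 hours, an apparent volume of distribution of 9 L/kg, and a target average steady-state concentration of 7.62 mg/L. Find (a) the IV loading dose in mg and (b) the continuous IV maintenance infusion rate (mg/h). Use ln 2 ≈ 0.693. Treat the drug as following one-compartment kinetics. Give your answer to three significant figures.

(a) 4250 mg; (b) 56.7 mg/h

Vd(total) = 62 kg × 9 L/kg = 558.0 L
LD = Vd × C = 558.0 × 7.62 = 4252 mg
CL = 0.693 × Vd / t½ = 0.693 × 558.0 / 52 = 7.436 L/h
Infusion rate = CL × Css = 7.436 × 7.62 = 56.66 mg/h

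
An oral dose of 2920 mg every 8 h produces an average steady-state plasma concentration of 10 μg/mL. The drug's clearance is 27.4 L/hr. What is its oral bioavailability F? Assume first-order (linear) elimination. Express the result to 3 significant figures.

F·D/τ = CL·Css at steady state → F = CL·Css·τ / D.
F = 27.4 × 10 × 8 / 2920 = 0.751

0.751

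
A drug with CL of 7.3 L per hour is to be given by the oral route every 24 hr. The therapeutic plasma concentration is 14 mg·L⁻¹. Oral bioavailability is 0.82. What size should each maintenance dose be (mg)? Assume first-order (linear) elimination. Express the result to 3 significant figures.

At steady state, dose per interval replaces the amount cleared in that interval: F·D/τ = CL·Css.
D = CL × Css × τ / F = 7.300 × 14 × 24 / 0.82 = 2991 mg

2990 mg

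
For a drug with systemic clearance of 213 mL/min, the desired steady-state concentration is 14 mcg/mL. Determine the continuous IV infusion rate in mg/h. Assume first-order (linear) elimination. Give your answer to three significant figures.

179 mg/h

CL = 213 mL/min = 213 × 0.06 = 12.78 L/h
Infusion rate = CL · Css = 12.78 L/h × 14 mg/L = 178.9 mg/h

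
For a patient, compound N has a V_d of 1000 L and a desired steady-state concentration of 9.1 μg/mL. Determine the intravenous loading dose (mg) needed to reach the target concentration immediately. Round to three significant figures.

9100 mg

LD = Vd × C = 1000 × 9.100 = 9100 mg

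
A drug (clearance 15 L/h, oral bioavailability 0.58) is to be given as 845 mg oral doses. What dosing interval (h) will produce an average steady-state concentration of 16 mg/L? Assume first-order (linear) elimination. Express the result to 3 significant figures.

2.04 h

F·D/τ = CL·Css → τ = F·D / (CL·Css).
τ = 0.58 × 845 / (15 × 16) = 2.042 h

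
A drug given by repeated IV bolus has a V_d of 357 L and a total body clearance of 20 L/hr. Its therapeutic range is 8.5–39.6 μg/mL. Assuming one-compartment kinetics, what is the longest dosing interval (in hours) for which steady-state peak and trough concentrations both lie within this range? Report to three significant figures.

k = CL / Vd = 20.00 / 357.0 = 0.05602 h⁻¹
Between IV bolus doses, concentration decays as C = C₀·e^(−kτ), so C_peak/C_trough = e^(kτ).
τ_max = ln(C_peak/C_trough) / k = ln(39.6/8.5) / 0.05602 = 1.539 / 0.05602 = 27.47 h

27.5 h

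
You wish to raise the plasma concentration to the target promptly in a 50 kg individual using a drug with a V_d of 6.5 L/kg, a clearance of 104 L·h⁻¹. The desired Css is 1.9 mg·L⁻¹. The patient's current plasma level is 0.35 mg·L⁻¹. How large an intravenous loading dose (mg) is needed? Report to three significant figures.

504 mg

Vd(total) = 50 kg × 6.5 L/kg = 325.0 L
Loading dose depends on Vd (not clearance): it fills the distribution volume.
Concentration deficit ΔC = 1.9 − 0.35 = 1.550 mg/L
LD = Vd × ΔC = 325.0 × 1.550 = 503.8 mg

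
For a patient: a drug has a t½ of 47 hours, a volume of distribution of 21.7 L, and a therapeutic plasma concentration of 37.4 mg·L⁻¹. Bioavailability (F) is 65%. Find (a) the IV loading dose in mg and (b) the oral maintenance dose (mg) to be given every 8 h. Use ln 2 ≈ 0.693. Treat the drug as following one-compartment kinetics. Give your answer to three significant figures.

LD = Vd × C = 21.70 × 37.4 = 811.6 mg
CL = 0.693 × Vd / t½ = 0.693 × 21.70 / 47 = 0.3200 L/h
D = CL × Css × τ / F = 0.3200 × 37.4 × 8 / 0.65 = 147.3 mg

(a) 812 mg; (b) 147 mg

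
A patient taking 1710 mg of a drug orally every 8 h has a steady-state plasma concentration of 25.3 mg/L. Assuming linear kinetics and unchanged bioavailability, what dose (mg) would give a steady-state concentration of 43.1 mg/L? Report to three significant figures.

With linear kinetics, Css is proportional to dose rate (D/τ) at fixed clearance.
D₂ = D₁ × (Css,target / Css,current) = 1710 × 43.1/25.3 = 2913 mg

2910 mg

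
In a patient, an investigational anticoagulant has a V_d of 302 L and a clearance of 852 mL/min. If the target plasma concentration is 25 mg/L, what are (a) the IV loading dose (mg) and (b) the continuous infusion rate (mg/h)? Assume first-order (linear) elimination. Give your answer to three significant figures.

Loading dose = Vd × C = 302.0 × 25 = 7550 mg
CL = 852 mL/min = 852 × 0.06 = 51.12 L/h
Maintenance: replace elimination → rate = CL × Css = 51.12 × 25 = 1278 mg/h

(a) 7550 mg; (b) 1280 mg/h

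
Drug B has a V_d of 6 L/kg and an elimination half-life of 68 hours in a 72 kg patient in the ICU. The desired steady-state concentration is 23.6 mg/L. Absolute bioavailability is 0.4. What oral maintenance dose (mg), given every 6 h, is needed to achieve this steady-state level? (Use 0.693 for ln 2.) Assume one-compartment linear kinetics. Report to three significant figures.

1560 mg

Vd = 6 L/kg × 72 kg = 432.0 L
CL = 0.693 × Vd / t½ = 0.693 × 432.0 / 68 = 4.403 L/h
D = CL × Css × τ / F = 4.403 × 23.6 × 6 / 0.4 = 1559 mg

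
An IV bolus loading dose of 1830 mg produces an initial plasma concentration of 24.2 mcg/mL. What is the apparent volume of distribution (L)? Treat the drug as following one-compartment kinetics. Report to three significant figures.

Immediately after an IV bolus, C₀ = Dose / Vd, so Vd = Dose / C₀.
Vd = 1830 / 24.2 = 75.62 L

75.6 L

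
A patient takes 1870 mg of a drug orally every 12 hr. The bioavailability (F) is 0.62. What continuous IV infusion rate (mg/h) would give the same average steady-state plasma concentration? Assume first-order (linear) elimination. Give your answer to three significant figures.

Equivalent systemic input: infusion rate = F·D/τ.
Rate = 0.62 × 1870 / 12 = 96.62 mg/h

96.6 mg/h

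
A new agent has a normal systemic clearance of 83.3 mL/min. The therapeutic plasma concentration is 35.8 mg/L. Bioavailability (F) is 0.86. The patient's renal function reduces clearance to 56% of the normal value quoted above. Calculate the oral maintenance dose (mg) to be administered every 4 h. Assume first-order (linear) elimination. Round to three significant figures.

Convert clearance: 83.3 mL/min × 60 min/h ÷ 1000 mL/L = 4.998 L/h
Patient clearance = 0.56 × 4.998 = 2.799 L/h
At steady state, dose per interval replaces the amount cleared in that interval: F·D/τ = CL·Css.
D = CL × Css × τ / F = 2.799 × 35.8 × 4 / 0.86 = 466.1 mg

466 mg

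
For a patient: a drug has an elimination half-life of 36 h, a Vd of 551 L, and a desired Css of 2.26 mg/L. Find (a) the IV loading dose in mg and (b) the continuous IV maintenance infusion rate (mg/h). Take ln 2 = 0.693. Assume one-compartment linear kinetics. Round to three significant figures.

LD = Vd × C = 551.0 × 2.26 = 1245 mg
CL = 0.693 × Vd / t½ = 0.693 × 551.0 / 36 = 10.61 L/h
Infusion rate = CL × Css = 10.61 × 2.26 = 23.98 mg/h

(a) 1250 mg; (b) 24.0 mg/h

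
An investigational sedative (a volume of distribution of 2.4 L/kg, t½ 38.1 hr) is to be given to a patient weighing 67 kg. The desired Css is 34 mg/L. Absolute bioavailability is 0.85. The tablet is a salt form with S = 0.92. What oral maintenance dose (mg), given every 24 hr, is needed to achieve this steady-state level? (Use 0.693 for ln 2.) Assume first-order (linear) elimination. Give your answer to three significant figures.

Total Vd = 2.4 × 67 = 160.8 L
k = 0.693/38.1 = 0.01819 h⁻¹, so CL = k·Vd = 0.01819 × 160.8 = 2.925 L/h
D = CL × Css × τ / F / S = 2.925 × 34 × 24 / 0.85 / 0.92 = 3052 mg

3050 mg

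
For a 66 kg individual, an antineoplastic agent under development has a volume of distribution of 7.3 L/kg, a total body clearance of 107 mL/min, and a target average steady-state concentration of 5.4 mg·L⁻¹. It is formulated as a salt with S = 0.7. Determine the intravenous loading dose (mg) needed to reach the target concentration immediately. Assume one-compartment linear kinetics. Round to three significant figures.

3720 mg

Total Vd = 7.3 × 66 = 481.8 L
LD is governed by Vd — clearance does not enter the loading-dose calculation.
LD = Vd × C / S = 481.8 × 5.400 / 0.7 = 3717 mg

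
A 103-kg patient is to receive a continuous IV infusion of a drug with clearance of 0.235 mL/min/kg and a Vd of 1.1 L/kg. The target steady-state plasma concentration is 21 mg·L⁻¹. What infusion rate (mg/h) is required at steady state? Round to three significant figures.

30.5 mg/h

CL = 0.235 mL/min/kg × 103 kg = 24.21 mL/min = 24.21 × 60/1000 = 1.453 L/h
Vd does not affect the maintenance rate; only clearance governs steady-state input.
R₀ = 1.453 × 21 = 30.51 mg/h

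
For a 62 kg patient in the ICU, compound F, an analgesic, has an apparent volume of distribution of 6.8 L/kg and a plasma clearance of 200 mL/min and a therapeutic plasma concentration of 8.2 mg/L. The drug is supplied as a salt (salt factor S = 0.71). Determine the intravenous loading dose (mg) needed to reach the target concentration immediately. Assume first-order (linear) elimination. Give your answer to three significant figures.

4870 mg

Vd = 6.8 L/kg × 62 kg = 421.6 L
LD is governed by Vd — clearance does not enter the loading-dose calculation.
LD = Vd × C / S = 421.6 × 8.200 / 0.71 = 4869 mg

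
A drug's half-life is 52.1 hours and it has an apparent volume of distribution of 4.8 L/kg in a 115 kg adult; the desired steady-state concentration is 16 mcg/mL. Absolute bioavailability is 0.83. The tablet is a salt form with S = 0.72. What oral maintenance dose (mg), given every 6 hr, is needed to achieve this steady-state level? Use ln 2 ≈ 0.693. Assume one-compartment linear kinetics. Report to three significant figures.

Vd = 4.8 L/kg × 115 kg = 552.0 L
CL = ln 2 · Vd / t½ = 0.693 × 552.0 / 52.1 = 7.342 L/h
D = CL × Css × τ / F / S = 7.342 × 16 × 6 / 0.83 / 0.72 = 1179 mg

1180 mg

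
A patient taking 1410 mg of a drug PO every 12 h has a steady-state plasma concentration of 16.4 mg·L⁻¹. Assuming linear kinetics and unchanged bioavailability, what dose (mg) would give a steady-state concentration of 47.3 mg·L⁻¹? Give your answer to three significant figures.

4070 mg

With linear kinetics, Css is proportional to dose rate (D/τ) at fixed clearance.
D₂ = D₁ × (Css,target / Css,current) = 1410 × 47.3/16.4 = 4067 mg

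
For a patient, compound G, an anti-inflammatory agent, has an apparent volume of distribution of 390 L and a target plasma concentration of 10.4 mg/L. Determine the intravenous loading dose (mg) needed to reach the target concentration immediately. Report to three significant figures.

4060 mg

The loading dose fills Vd to the target concentration.
LD = Vd × C = 390.0 × 10.40 = 4056 mg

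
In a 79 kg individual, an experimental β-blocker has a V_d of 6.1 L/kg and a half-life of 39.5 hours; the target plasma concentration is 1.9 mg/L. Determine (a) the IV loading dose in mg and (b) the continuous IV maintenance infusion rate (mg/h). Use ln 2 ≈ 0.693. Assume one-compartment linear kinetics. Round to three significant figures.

Vd(total) = 79 kg × 6.1 L/kg = 481.9 L
LD = Vd × C = 481.9 × 1.9 = 915.6 mg
CL = 0.693 × Vd / t½ = 0.693 × 481.9 / 39.5 = 8.455 L/h
Infusion rate = CL × Css = 8.455 × 1.9 = 16.06 mg/h

(a) 916 mg; (b) 16.1 mg/h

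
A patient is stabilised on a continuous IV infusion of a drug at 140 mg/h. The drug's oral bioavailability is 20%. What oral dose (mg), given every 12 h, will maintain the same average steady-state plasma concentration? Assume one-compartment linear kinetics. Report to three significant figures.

8400 mg

To maintain the same Css, the systemic dosing rate must be unchanged: F·D/τ = infusion rate.
D = rate × τ / F = 140 × 12 / 0.2 = 8400 mg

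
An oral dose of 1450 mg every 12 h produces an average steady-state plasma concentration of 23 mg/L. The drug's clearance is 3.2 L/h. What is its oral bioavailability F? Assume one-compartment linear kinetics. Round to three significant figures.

F·D/τ = CL·Css at steady state → F = CL·Css·τ / D.
F = 3.2 × 23 × 12 / 1450 = 0.609

0.609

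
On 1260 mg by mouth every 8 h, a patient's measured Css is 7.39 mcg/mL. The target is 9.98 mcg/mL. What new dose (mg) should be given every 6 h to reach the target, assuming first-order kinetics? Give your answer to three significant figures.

1280 mg

With linear kinetics, Css is proportional to dose rate (D/τ) at fixed clearance.
D₂ = D₁ × (Css,target / Css,current) × (τ₂/τ₁) = 1260 × (9.98/7.39) × (6/8) = 1276 mg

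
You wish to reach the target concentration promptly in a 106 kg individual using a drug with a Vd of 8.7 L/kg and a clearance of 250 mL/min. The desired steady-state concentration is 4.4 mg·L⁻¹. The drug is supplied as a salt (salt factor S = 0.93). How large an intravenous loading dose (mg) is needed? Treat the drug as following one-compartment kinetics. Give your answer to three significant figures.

4360 mg

Vd(total) = 106 kg × 8.7 L/kg = 922.2 L
LD is governed by Vd — clearance does not enter the loading-dose calculation.
LD = Vd × C / S = 922.2 × 4.400 / 0.93 = 4363 mg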